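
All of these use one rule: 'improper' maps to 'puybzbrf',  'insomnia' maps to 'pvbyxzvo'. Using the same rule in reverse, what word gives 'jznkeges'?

In improper: i→p is +7, m→u is +8, p→y is +9, r→b is +10 — the shift increases by 1 each position. The shift increases by 1 at each position, starting from +7: 7, 8, 9, ….
Undoing it on jznkeges: j−7=c, z−8=r, n−9=e, k−10=a, e−11=t, g−12=u, e−13=r, s−14=e.

creature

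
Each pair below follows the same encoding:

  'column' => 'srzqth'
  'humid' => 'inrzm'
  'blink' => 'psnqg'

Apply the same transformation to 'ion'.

The output letters match the input read backwards, each shifted +5: column reversed is nmuloc. Read the word backwards and shift each letter +5.
Applying it to ion: reverse → noi; then shift: n+5=s, o+5=t, i+5=n.

stn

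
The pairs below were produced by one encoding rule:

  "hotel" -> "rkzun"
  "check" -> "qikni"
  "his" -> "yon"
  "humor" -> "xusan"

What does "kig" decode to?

ace

The word is reversed, then every letter is shifted forward by 6.
Decoding kig: shift back: k−6=e, i−6=c, g−6=a → eca; then reverse → ace.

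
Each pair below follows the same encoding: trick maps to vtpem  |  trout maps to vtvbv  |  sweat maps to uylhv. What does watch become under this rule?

yhvej

The shift depends on letter class: consonant t→v is +2, but vowel i→p is +7. Vowels shift forward by 7 and consonants shift forward by 2.
For watch: w(cons)+2=y, a(vowel)+7=h, t(cons)+2=v, c(cons)+2=e, h(cons)+2=j.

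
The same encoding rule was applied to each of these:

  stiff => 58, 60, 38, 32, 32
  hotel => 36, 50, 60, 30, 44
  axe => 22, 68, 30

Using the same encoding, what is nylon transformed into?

Each letter becomes 2×(its alphabet position, a=1..z=26) + 20.
On nylon: n=14→48, y=25→70, l=12→44, o=15→50, n=14→48.

48, 70, 44, 50, 48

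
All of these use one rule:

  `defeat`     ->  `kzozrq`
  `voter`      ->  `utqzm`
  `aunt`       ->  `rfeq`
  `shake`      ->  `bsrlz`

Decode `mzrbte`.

reason

This is an affine cipher: with a=0,…,z=25, each position x becomes (15x+17) mod 26.
Undoing it on mzrbte: m(12)→7·(12−17)≡17=r; z(25)→7·(25−17)≡4=e; r(17)→7·(17−17)≡0=a; b(1)→7·(1−17)≡18=s; t(19)→7·(19−17)≡14=o; e(4)→7·(4−17)≡13=n (all mod 26).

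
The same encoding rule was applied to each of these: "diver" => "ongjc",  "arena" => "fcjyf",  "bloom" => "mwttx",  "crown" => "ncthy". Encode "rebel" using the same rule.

The shift depends on letter class: consonant d→o is +11, but vowel i→n is +5. Two shifts are in play — +5 for a/e/i/o/u, +11 for every other letter.
Applying it to rebel: r(cons)+11=c, e(vowel)+5=j, b(cons)+11=m, e(vowel)+5=j, l(cons)+11=w.

cjmjw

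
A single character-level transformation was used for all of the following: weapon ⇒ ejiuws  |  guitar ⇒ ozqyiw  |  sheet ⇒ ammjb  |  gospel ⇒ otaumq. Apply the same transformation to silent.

A repeating key of period 2 is used — shifts +8, +5 over and over.
Applying it to silent: s+8=a, i+5=n, l+8=t, e+5=j, n+8=v, t+5=y.

antjvy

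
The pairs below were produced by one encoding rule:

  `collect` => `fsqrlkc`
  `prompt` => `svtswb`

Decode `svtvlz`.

Each letter shifts forward by (position + 3), i.e. 3, 4, 5, … — the shift grows by one for each successive letter.
Reversing it on svtvlz: s−3=p, v−4=r, t−5=o, v−6=p, l−7=e, z−8=r.

proper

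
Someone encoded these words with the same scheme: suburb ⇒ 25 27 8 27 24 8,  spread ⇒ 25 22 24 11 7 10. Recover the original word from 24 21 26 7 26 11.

Letters become their 1-based position plus 6 (so a→7, b→8, …).
Undoing it on 24 21 26 7 26 11: 24→(24−6)÷1=18=r, 21→(21−6)÷1=15=o, 26→(26−6)÷1=20=t, 7→(7−6)÷1=1=a, 26→(26−6)÷1=20=t, 11→(11−6)÷1=5=e.

rotate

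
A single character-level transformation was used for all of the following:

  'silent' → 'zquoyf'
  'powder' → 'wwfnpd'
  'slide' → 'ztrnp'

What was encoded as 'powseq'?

Each letter shifts forward by (position + 7), i.e. 7, 8, 9, … — the shift grows by one for each successive letter.
Reversing it on powseq: p−7=i, o−8=g, w−9=n, s−10=i, e−11=t, q−12=e.

ignite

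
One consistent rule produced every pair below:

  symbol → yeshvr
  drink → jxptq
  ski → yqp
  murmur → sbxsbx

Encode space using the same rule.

The shift depends on letter class: consonant s→y is +6, but vowel o→v is +7. The rule splits by letter class: vowels +7, consonants +6.
On space: s(cons)+6=y, p(cons)+6=v, a(vowel)+7=h, c(cons)+6=i, e(vowel)+7=l.

yvhil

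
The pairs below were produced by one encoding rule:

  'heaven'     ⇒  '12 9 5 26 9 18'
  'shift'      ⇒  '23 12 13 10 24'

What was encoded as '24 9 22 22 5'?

h is letter #8 and maps to 12: an offset of 4. The number is (letter's place in the alphabet, a=1) + 4.
Undoing it on 24 9 22 22 5: 24→(24−4)÷1=20=t, 9→(9−4)÷1=5=e, 22→(22−4)÷1=18=r, 22→(22−4)÷1=18=r, 5→(5−4)÷1=1=a.

terra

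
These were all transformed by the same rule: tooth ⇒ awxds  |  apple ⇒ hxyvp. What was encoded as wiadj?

party

Each letter shifts forward by (position + 7), i.e. 7, 8, 9, … — the shift grows by one for each successive letter.
Reversing it on wiadj: w−7=p, i−8=a, a−9=r, d−10=t, j−11=y.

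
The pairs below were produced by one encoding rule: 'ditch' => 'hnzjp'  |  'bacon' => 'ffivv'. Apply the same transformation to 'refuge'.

In ditch: d→h is +4, i→n is +5, t→z is +6, c→j is +7 — the shift increases by 1 each position. The shift increases by 1 at each position, starting from +4: 4, 5, 6, ….
Applying it to refuge: r+4=v, e+5=j, f+6=l, u+7=b, g+8=o, e+9=n.

vjlbon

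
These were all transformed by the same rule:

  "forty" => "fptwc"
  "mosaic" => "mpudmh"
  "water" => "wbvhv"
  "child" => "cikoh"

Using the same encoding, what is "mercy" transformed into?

mftfc

In forty: f→f is +0, o→p is +1, r→t is +2, t→w is +3 — the shift increases by 1 each position. Letter i (0-indexed) is shifted by i+0, so successive shifts are 0, 1, 2, ….
On mercy: m+0=m, e+1=f, r+2=t, c+3=f, y+4=c.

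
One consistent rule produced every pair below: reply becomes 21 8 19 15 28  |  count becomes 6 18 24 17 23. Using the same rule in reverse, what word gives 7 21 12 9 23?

drift

Each letter is replaced by its alphabet position (a=1..z=26) + 3.
Decoding 7 21 12 9 23: 7→(7−3)÷1=4=d, 21→(21−3)÷1=18=r, 12→(12−3)÷1=9=i, 9→(9−3)÷1=6=f, 23→(23−3)÷1=20=t.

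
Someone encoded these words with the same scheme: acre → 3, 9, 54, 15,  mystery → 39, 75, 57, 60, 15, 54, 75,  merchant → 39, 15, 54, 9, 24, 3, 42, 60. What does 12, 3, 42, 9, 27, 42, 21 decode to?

a(#1)→3 and c(#3)→9: differences scale by 3, so n = 3·pos + 0. The formula is n = 3×(alphabet index, a=1).
Reversing it on 12, 3, 42, 9, 27, 42, 21: 12→(12−0)÷3=4=d, 3→(3−0)÷3=1=a, 42→(42−0)÷3=14=n, 9→(9−0)÷3=3=c, 27→(27−0)÷3=9=i, 42→(42−0)÷3=14=n, 21→(21−0)÷3=7=g.

dancing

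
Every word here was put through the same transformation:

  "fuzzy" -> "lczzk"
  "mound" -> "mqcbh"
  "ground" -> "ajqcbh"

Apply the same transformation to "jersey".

f(5)→l(11) and u(20)→c(2) fit y≡15x+14 (mod 26); the inverse of 15 mod 26 is 7. Each letter's alphabet position (a=0..z=25) is mapped through 15·x+14 mod 26 — an affine cipher.
Applying it to jersey: j(9)→15·9+14≡19=t; e(4)→15·4+14≡22=w; r(17)→15·17+14≡9=j; s(18)→15·18+14≡24=y; e(4)→15·4+14≡22=w; y(24)→15·24+14≡10=k (all mod 26).

twjywk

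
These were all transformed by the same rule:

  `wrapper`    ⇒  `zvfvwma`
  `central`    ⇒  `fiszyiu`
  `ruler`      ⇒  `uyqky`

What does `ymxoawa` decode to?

In wrapper: w→z is +3, r→v is +4, a→f is +5, p→v is +6 — the shift increases by 1 each position. Letter i (0-indexed) is shifted by i+3, so successive shifts are 3, 4, 5, ….
Reversing it on ymxoawa: y−3=v, m−4=i, x−5=s, o−6=i, a−7=t, w−8=o, a−9=r.

visitor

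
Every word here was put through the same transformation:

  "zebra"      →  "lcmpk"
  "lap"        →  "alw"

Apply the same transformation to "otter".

Read the word backwards and shift each letter +11.
Applying it to otter: reverse → retto; then shift: r+11=c, e+11=p, t+11=e, t+11=e, o+11=z.

cpeez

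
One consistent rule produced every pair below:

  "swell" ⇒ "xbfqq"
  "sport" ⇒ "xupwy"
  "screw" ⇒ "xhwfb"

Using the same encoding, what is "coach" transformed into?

The shift depends on letter class: consonant s→x is +5, but vowel e→f is +1. The rule splits by letter class: vowels +1, consonants +5.
Applying it to coach: c(cons)+5=h, o(vowel)+1=p, a(vowel)+1=b, c(cons)+5=h, h(cons)+5=m.

hpbhm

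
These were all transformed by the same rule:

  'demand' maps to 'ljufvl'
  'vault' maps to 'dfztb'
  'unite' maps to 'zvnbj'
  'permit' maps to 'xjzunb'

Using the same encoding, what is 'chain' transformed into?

The shift depends on letter class: consonant d→l is +8, but vowel e→j is +5. The rule splits by letter class: vowels +5, consonants +8.
For chain: c(cons)+8=k, h(cons)+8=p, a(vowel)+5=f, i(vowel)+5=n, n(cons)+8=v.

kpfnv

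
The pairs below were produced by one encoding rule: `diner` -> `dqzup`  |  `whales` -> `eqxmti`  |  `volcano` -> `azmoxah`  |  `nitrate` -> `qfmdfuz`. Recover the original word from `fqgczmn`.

The output letters match the input read backwards, each shifted +12: diner reversed is renid. Two steps: reverse the string, then apply a Caesar shift of +12.
Undoing it on fqgczmn: shift back: f−12=t, q−12=e, g−12=u, c−12=q, z−12=n, m−12=a, n−12=b → teuqnab; then reverse → banquet.

banquet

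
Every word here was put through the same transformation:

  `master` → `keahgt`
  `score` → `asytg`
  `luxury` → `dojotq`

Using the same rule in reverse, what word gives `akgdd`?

m(12)→k(10) and a(0)→e(4) fit y≡7x+4 (mod 26); the inverse of 7 mod 26 is 15. Treating letters as 0–25, the rule is x ↦ 7x + 4 (mod 26).
Reversing it on akgdd: a(0)→15·(0−4)≡18=s; k(10)→15·(10−4)≡12=m; g(6)→15·(6−4)≡4=e; d(3)→15·(3−4)≡11=l; d(3)→15·(3−4)≡11=l (all mod 26).

smell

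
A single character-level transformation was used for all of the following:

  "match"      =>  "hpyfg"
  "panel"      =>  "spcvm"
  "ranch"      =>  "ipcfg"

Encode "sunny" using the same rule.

dtccz

This is an affine cipher: with a=0,…,z=25, each position x becomes (21x+15) mod 26.
Applying it to sunny: s(18)→21·18+15≡3=d; u(20)→21·20+15≡19=t; n(13)→21·13+15≡2=c; n(13)→21·13+15≡2=c; y(24)→21·24+15≡25=z (all mod 26).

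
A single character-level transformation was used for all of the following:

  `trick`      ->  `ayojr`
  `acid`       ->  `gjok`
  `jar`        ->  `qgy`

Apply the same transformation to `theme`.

The shift depends on letter class: consonant t→a is +7, but vowel i→o is +6. Two shifts are in play — +6 for a/e/i/o/u, +7 for every other letter.
On theme: t(cons)+7=a, h(cons)+7=o, e(vowel)+6=k, m(cons)+7=t, e(vowel)+6=k.

aoktk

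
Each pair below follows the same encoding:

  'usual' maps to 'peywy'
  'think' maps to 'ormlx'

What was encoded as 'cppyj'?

The output letters match the input read backwards, each shifted +4: usual reversed is lausu. Two steps: reverse the string, then apply a Caesar shift of +4.
Reversing it on cppyj: shift back: c−4=y, p−4=l, p−4=l, y−4=u, j−4=f → ylluf; then reverse → fully.

fully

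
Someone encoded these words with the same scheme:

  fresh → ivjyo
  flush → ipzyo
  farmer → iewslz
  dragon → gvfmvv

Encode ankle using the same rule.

In fresh: f→i is +3, r→v is +4, e→j is +5, s→y is +6 — the shift increases by 1 each position. The shift increases by 1 at each position, starting from +3: 3, 4, 5, ….
For ankle: a+3=d, n+4=r, k+5=p, l+6=r, e+7=l.

drprl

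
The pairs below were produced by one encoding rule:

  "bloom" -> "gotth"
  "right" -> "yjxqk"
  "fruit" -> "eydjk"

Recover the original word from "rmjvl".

Each letter's alphabet position (a=0..z=25) is mapped through 19·x+13 mod 26 — an affine cipher.
Reversing it on rmjvl: r(17)→11·(17−13)≡18=s; m(12)→11·(12−13)≡15=p; j(9)→11·(9−13)≡8=i; v(21)→11·(21−13)≡10=k; l(11)→11·(11−13)≡4=e (all mod 26).

spike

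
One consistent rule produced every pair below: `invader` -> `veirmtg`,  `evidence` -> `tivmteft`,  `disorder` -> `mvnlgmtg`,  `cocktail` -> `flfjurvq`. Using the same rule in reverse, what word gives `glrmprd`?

roadway

i(8)→v(21) and n(13)→e(4) fit y≡7x+17 (mod 26); the inverse of 7 mod 26 is 15. This is an affine cipher: with a=0,…,z=25, each position x becomes (7x+17) mod 26.
Undoing it on glrmprd: g(6)→15·(6−17)≡17=r; l(11)→15·(11−17)≡14=o; r(17)→15·(17−17)≡0=a; m(12)→15·(12−17)≡3=d; p(15)→15·(15−17)≡22=w; r(17)→15·(17−17)≡0=a; d(3)→15·(3−17)≡24=y (all mod 26).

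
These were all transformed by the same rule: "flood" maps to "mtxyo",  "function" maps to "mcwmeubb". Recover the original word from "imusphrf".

In flood: f→m is +7, l→t is +8, o→x is +9, o→y is +10 — the shift increases by 1 each position. Letter i (0-indexed) is shifted by i+7, so successive shifts are 7, 8, 9, ….
Decoding imusphrf: i−7=b, m−8=e, u−9=l, s−10=i, p−11=e, h−12=v, r−13=e, f−14=r.

believer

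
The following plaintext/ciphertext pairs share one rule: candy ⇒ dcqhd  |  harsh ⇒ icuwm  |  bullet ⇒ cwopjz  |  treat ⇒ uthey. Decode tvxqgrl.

In candy: c→d is +1, a→c is +2, n→q is +3, d→h is +4 — the shift increases by 1 each position. The shift increases by 1 at each position, starting from +1: 1, 2, 3, ….
Reversing it on tvxqgrl: t−1=s, v−2=t, x−3=u, q−4=m, g−5=b, r−6=l, l−7=e.

stumble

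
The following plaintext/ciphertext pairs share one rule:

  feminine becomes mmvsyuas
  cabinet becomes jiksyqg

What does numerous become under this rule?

ucvocahg

In feminine: f→m is +7, e→m is +8, m→v is +9, i→s is +10 — the shift increases by 1 each position. The shift increases by 1 at each position, starting from +7: 7, 8, 9, ….
On numerous: n+7=u, u+8=c, m+9=v, e+10=o, r+11=c, o+12=a, u+13=h, s+14=g.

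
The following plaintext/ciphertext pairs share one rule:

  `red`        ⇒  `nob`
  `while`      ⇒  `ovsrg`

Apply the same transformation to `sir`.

bsc

The output letters match the input read backwards, each shifted +10: red reversed is der. Two steps: reverse the string, then apply a Caesar shift of +10.
For sir: reverse → ris; then shift: r+10=b, i+10=s, s+10=c.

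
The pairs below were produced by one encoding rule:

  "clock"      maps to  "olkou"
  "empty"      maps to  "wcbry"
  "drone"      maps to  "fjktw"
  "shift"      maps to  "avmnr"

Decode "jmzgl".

rival

This is an affine cipher: with a=0,…,z=25, each position x becomes (17x+6) mod 26.
Reversing it on jmzgl: j(9)→23·(9−6)≡17=r; m(12)→23·(12−6)≡8=i; z(25)→23·(25−6)≡21=v; g(6)→23·(6−6)≡0=a; l(11)→23·(11−6)≡11=l (all mod 26).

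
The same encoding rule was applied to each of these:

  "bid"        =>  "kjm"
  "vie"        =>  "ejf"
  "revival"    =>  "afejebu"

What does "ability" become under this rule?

Vowels shift forward by 1 and consonants shift forward by 9.
On ability: a(vowel)+1=b, b(cons)+9=k, i(vowel)+1=j, l(cons)+9=u, i(vowel)+1=j, t(cons)+9=c, y(cons)+9=h.

bkjujch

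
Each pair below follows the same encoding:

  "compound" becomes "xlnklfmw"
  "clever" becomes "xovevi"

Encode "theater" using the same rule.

gsvzgvi

Each letter is replaced by its mirror in the alphabet: a↔z, b↔y, c↔x, and so on (the Atbash cipher).
On theater: t↔g, h↔s, e↔v, a↔z, t↔g, e↔v, r↔i.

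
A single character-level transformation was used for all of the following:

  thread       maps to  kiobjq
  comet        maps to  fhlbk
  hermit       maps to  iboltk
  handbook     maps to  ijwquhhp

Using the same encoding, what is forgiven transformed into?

mhoxtgbw

t(19)→k(10) and h(7)→i(8) fit y≡11x+9 (mod 26); the inverse of 11 mod 26 is 19. Each letter's alphabet position (a=0..z=25) is mapped through 11·x+9 mod 26 — an affine cipher.
On forgiven: f(5)→11·5+9≡12=m; o(14)→11·14+9≡7=h; r(17)→11·17+9≡14=o; g(6)→11·6+9≡23=x; i(8)→11·8+9≡19=t; v(21)→11·21+9≡6=g; e(4)→11·4+9≡1=b; n(13)→11·13+9≡22=w (all mod 26).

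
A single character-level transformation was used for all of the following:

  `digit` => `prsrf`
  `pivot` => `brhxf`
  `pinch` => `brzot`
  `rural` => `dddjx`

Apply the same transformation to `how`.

txi

The shift depends on letter class: consonant d→p is +12, but vowel i→r is +9. Vowels shift forward by 9 and consonants shift forward by 12.
For how: h(cons)+12=t, o(vowel)+9=x, w(cons)+12=i.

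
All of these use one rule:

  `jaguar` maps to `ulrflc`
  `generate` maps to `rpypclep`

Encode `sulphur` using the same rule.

dfwasfc

Compare letters: j→u is +11, a→l is +11, g→r is +11 — a constant shift. It's a constant shift of +11 (ROT11).
Applying it to sulphur: s+11=d, u+11=f, l+11=w, p+11=a, h+11=s, u+11=f, r+11=c.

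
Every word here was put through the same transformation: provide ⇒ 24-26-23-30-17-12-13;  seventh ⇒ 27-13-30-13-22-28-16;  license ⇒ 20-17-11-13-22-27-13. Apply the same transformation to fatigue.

14-9-28-17-15-29-13

p is letter #16 and maps to 24: an offset of 8. The number is (letter's place in the alphabet, a=1) + 8.
Applying it to fatigue: f=6→14, a=1→9, t=20→28, i=9→17, g=7→15, u=21→29, e=5→13.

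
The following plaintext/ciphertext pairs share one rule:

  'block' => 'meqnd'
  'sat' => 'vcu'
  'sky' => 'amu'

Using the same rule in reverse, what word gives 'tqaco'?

mayor

The output letters match the input read backwards, each shifted +2: block reversed is kcolb. Read the word backwards and shift each letter +2.
Undoing it on tqaco: shift back: t−2=r, q−2=o, a−2=y, c−2=a, o−2=m → royam; then reverse → mayor.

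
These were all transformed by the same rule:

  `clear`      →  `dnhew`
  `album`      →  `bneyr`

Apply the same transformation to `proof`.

In clear: c→d is +1, l→n is +2, e→h is +3, a→e is +4 — the shift increases by 1 each position. The shift increases by 1 at each position, starting from +1: 1, 2, 3, ….
Applying it to proof: p+1=q, r+2=t, o+3=r, o+4=s, f+5=k.

qtrsk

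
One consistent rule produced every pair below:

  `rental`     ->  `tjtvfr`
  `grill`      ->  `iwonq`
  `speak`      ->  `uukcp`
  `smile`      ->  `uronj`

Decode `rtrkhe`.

A repeating key of period 3 is used — shifts +2, +5, +6 over and over.
Undoing it on rtrkhe: r−2=p, t−5=o, r−6=l, k−2=i, h−5=c, e−6=y.

policy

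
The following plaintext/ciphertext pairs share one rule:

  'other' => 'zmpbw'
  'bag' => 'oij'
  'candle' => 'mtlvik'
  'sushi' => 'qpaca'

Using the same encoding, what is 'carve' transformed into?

mdzik

Two steps: reverse the string, then apply a Caesar shift of +8.
On carve: reverse → evrac; then shift: e+8=m, v+8=d, r+8=z, a+8=i, c+8=k.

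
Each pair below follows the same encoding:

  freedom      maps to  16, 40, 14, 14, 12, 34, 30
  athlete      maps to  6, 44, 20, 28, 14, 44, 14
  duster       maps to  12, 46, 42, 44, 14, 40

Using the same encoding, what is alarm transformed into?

6, 28, 6, 40, 30

f(#6)→16 and r(#18)→40: differences scale by 2, so n = 2·pos + 4. With a=1..z=26, the number is 2·pos + 4.
On alarm: a=1→6, l=12→28, a=1→6, r=18→40, m=13→30.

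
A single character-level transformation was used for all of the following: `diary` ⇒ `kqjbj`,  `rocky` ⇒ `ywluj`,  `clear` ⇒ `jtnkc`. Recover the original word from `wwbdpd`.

In diary: d→k is +7, i→q is +8, a→j is +9, r→b is +10 — the shift increases by 1 each position. Each letter shifts forward by (position + 7), i.e. 7, 8, 9, … — the shift grows by one for each successive letter.
Undoing it on wwbdpd: w−7=p, w−8=o, b−9=s, d−10=t, p−11=e, d−12=r.

poster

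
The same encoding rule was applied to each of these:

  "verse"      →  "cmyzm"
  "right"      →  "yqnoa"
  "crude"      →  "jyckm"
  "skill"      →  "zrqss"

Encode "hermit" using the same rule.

The shift depends on letter class: consonant v→c is +7, but vowel e→m is +8. Vowels shift forward by 8 and consonants shift forward by 7.
Applying it to hermit: h(cons)+7=o, e(vowel)+8=m, r(cons)+7=y, m(cons)+7=t, i(vowel)+8=q, t(cons)+7=a.

omytqa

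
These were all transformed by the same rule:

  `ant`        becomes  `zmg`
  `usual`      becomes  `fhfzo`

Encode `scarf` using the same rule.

hxziu

Each pair mirrors across the alphabet (a↔z, n↔m, t↔g): positions sum to 25. Letters are reflected about the middle of the alphabet (position → 25−position): Atbash.
On scarf: s↔h, c↔x, a↔z, r↔i, f↔u.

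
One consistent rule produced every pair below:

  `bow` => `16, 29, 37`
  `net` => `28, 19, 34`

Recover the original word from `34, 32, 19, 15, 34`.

treat

Letters become their 1-based position plus 14 (so a→15, b→16, …).
Decoding 34, 32, 19, 15, 34: 34→(34−14)÷1=20=t, 32→(32−14)÷1=18=r, 19→(19−14)÷1=5=e, 15→(15−14)÷1=1=a, 34→(34−14)÷1=20=t.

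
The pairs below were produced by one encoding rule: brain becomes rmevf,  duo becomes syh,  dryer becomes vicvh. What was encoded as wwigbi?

excess

The output letters match the input read backwards, each shifted +4: brain reversed is niarb. Read the word backwards and shift each letter +4.
Reversing it on wwigbi: shift back: w−4=s, w−4=s, i−4=e, g−4=c, b−4=x, i−4=e → ssecxe; then reverse → excess.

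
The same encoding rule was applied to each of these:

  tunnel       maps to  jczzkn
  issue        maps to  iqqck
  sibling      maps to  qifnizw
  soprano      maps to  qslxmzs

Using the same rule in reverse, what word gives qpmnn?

This is an affine cipher: with a=0,…,z=25, each position x becomes (19x+12) mod 26.
Undoing it on qpmnn: q(16)→11·(16−12)≡18=s; p(15)→11·(15−12)≡7=h; m(12)→11·(12−12)≡0=a; n(13)→11·(13−12)≡11=l; n(13)→11·(13−12)≡11=l (all mod 26).

shall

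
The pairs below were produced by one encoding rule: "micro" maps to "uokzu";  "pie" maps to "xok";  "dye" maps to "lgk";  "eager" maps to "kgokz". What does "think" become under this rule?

bpovs

The shift depends on letter class: consonant m→u is +8, but vowel i→o is +6. Two shifts are in play — +6 for a/e/i/o/u, +8 for every other letter.
For think: t(cons)+8=b, h(cons)+8=p, i(vowel)+6=o, n(cons)+8=v, k(cons)+8=s.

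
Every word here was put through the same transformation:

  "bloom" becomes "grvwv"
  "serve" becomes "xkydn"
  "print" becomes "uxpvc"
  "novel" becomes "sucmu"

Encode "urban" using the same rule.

zxiiw

In bloom: b→g is +5, l→r is +6, o→v is +7, o→w is +8 — the shift increases by 1 each position. The shift increases by 1 at each position, starting from +5: 5, 6, 7, ….
For urban: u+5=z, r+6=x, b+7=i, a+8=i, n+9=w.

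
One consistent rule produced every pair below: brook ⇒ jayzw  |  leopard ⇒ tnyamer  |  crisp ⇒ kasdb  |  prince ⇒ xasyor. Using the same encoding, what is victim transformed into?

In brook: b→j is +8, r→a is +9, o→y is +10, o→z is +11 — the shift increases by 1 each position. Each letter shifts forward by (position + 8), i.e. 8, 9, 10, … — the shift grows by one for each successive letter.
For victim: v+8=d, i+9=r, c+10=m, t+11=e, i+12=u, m+13=z.

drmeuz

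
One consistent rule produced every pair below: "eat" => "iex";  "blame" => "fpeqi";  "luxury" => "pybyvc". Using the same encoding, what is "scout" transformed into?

Compare letters: e→i is +4, a→e is +4, t→x is +4 — a constant shift. Every letter moves 4 places later in the alphabet, wrapping around z→a.
Applying it to scout: s+4=w, c+4=g, o+4=s, u+4=y, t+4=x.

wgsyx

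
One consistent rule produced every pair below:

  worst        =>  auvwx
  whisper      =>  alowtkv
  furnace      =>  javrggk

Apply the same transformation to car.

The shift depends on letter class: consonant w→a is +4, but vowel o→u is +6. Vowels shift forward by 6 and consonants shift forward by 4.
For car: c(cons)+4=g, a(vowel)+6=g, r(cons)+4=v.

ggv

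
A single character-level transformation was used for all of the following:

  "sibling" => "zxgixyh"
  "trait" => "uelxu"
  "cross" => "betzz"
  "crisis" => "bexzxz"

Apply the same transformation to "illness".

Each letter's alphabet position (a=0..z=25) is mapped through 21·x+11 mod 26 — an affine cipher.
Applying it to illness: i(8)→21·8+11≡23=x; l(11)→21·11+11≡8=i; l(11)→21·11+11≡8=i; n(13)→21·13+11≡24=y; e(4)→21·4+11≡17=r; s(18)→21·18+11≡25=z; s(18)→21·18+11≡25=z (all mod 26).

xiiyrzz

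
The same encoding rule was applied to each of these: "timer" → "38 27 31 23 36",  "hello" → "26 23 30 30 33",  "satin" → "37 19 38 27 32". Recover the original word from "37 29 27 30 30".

skill

t is letter #20 and maps to 38: an offset of 18. Letters become their 1-based position plus 18 (so a→19, b→20, …).
Reversing it on 37 29 27 30 30: 37→(37−18)÷1=19=s, 29→(29−18)÷1=11=k, 27→(27−18)÷1=9=i, 30→(30−18)÷1=12=l, 30→(30−18)÷1=12=l.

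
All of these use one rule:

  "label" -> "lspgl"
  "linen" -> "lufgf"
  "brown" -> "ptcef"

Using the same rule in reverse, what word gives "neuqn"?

twist

l(11)→l(11) and a(0)→s(18) fit y≡23x+18 (mod 26); the inverse of 23 mod 26 is 17. This is an affine cipher: with a=0,…,z=25, each position x becomes (23x+18) mod 26.
Reversing it on neuqn: n(13)→17·(13−18)≡19=t; e(4)→17·(4−18)≡22=w; u(20)→17·(20−18)≡8=i; q(16)→17·(16−18)≡18=s; n(13)→17·(13−18)≡19=t (all mod 26).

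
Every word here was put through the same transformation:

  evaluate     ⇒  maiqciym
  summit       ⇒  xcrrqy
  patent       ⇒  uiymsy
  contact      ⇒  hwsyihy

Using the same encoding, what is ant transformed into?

isy

The shift depends on letter class: consonant v→a is +5, but vowel e→m is +8. Two shifts are in play — +8 for a/e/i/o/u, +5 for every other letter.
For ant: a(vowel)+8=i, n(cons)+5=s, t(cons)+5=y.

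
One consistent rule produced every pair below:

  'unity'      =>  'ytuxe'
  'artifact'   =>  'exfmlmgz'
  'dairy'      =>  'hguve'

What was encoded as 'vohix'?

A repeating key of period 3 is used — shifts +4, +6, +12 over and over.
Reversing it on vohix: v−4=r, o−6=i, h−12=v, i−4=e, x−6=r.

river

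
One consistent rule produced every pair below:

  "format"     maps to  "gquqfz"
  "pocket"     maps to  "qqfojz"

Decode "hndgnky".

glacier

The shift increases by 1 at each position, starting from +1: 1, 2, 3, ….
Decoding hndgnky: h−1=g, n−2=l, d−3=a, g−4=c, n−5=i, k−6=e, y−7=r.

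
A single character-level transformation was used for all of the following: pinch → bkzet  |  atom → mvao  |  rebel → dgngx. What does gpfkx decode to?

until

A repeating key of period 2 is used — shifts +12, +2 over and over.
Reversing it on gpfkx: g−12=u, p−2=n, f−12=t, k−2=i, x−12=l.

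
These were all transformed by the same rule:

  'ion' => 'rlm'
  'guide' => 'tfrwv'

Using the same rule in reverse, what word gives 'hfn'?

Each pair mirrors across the alphabet (i↔r, o↔l, n↔m): positions sum to 25. Letters are reflected about the middle of the alphabet (position → 25−position): Atbash.
Undoing it on hfn: h↔s, f↔u, n↔m.

sum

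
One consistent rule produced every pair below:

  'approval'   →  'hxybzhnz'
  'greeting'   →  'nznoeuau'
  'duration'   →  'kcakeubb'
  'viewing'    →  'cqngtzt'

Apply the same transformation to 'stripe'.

zbasaq

Letter i (0-indexed) is shifted by i+7, so successive shifts are 7, 8, 9, ….
Applying it to stripe: s+7=z, t+8=b, r+9=a, i+10=s, p+11=a, e+12=q.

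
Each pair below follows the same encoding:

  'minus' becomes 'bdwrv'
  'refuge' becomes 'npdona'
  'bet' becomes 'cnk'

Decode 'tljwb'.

snack

Two steps: reverse the string, then apply a Caesar shift of +9.
Reversing it on tljwb: shift back: t−9=k, l−9=c, j−9=a, w−9=n, b−9=s → kcans; then reverse → snack.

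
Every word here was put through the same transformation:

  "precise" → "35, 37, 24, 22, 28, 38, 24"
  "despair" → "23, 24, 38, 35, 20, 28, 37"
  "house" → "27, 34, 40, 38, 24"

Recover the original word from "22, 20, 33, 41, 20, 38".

p is letter #16 and maps to 35: an offset of 19. Letters become their 1-based position plus 19 (so a→20, b→21, …).
Decoding 22, 20, 33, 41, 20, 38: 22→(22−19)÷1=3=c, 20→(20−19)÷1=1=a, 33→(33−19)÷1=14=n, 41→(41−19)÷1=22=v, 20→(20−19)÷1=1=a, 38→(38−19)÷1=19=s.

canvas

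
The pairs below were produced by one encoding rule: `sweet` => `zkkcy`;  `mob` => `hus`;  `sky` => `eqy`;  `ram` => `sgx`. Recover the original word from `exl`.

The output letters match the input read backwards, each shifted +6: sweet reversed is teews. Read the word backwards and shift each letter +6.
Reversing it on exl: shift back: e−6=y, x−6=r, l−6=f → yrf; then reverse → fry.

fry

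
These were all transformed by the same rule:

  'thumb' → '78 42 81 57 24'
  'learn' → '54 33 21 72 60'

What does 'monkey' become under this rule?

t(#20)→78 and h(#8)→42: differences scale by 3, so n = 3·pos + 18. With a=1..z=26, the number is 3·pos + 18.
On monkey: m=13→57, o=15→63, n=14→60, k=11→51, e=5→33, y=25→93.

57 63 60 51 33 93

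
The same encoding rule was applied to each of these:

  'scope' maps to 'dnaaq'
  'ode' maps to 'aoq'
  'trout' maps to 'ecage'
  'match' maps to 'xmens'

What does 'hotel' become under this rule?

The shift depends on letter class: consonant s→d is +11, but vowel o→a is +12. The rule splits by letter class: vowels +12, consonants +11.
On hotel: h(cons)+11=s, o(vowel)+12=a, t(cons)+11=e, e(vowel)+12=q, l(cons)+11=w.

saeqw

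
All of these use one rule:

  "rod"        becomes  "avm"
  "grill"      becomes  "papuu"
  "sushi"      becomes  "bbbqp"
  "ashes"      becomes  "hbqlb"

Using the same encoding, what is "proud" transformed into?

The shift depends on letter class: consonant r→a is +9, but vowel o→v is +7. The rule splits by letter class: vowels +7, consonants +9.
Applying it to proud: p(cons)+9=y, r(cons)+9=a, o(vowel)+7=v, u(vowel)+7=b, d(cons)+9=m.

yavbm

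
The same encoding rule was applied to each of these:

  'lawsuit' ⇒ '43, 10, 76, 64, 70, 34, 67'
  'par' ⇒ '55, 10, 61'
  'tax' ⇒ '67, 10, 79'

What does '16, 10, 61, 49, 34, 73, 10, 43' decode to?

carnival

l(#12)→43 and a(#1)→10: differences scale by 3, so n = 3·pos + 7. With a=1..z=26, the number is 3·pos + 7.
Undoing it on 16, 10, 61, 49, 34, 73, 10, 43: 16→(16−7)÷3=3=c, 10→(10−7)÷3=1=a, 61→(61−7)÷3=18=r, 49→(49−7)÷3=14=n, 34→(34−7)÷3=9=i, 73→(73−7)÷3=22=v, 10→(10−7)÷3=1=a, 43→(43−7)÷3=12=l.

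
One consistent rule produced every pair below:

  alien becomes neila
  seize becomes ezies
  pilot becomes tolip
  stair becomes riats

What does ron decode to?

nor

The output letters match the input read backwards: alien reversed is neila. It's just the letters in reverse order.
Decoding ron: then reverse → nor.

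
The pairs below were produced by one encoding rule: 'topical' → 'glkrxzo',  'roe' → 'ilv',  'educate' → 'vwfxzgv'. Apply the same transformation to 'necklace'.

Each pair mirrors across the alphabet (t↔g, o↔l, p↔k): positions sum to 25. This is the alphabet-reversal cipher (Atbash): a becomes z, b becomes y, etc.
For necklace: n↔m, e↔v, c↔x, k↔p, l↔o, a↔z, c↔x, e↔v.

mvxpozxv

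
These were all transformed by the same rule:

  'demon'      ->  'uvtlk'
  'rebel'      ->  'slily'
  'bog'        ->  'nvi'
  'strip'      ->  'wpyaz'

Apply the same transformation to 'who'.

The output letters match the input read backwards, each shifted +7: demon reversed is nomed. Two steps: reverse the string, then apply a Caesar shift of +7.
Applying it to who: reverse → ohw; then shift: o+7=v, h+7=o, w+7=d.

vod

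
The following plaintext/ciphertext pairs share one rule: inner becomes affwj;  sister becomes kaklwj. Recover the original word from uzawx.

chief

Compare letters: i→a is +18, n→f is +18, n→f is +18 — a constant shift. This is a Caesar cipher with shift 18.
Decoding uzawx: u−18=c, z−18=h, a−18=i, w−18=e, x−18=f.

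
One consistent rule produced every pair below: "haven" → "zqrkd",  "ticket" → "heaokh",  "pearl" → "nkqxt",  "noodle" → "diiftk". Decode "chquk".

stage

h(7)→z(25) and a(0)→q(16) fit y≡5x+16 (mod 26); the inverse of 5 mod 26 is 21. Treating letters as 0–25, the rule is x ↦ 5x + 16 (mod 26).
Undoing it on chquk: c(2)→21·(2−16)≡18=s; h(7)→21·(7−16)≡19=t; q(16)→21·(16−16)≡0=a; u(20)→21·(20−16)≡6=g; k(10)→21·(10−16)≡4=e (all mod 26).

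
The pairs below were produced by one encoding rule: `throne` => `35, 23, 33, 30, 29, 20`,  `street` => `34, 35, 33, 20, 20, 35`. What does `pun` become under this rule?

31, 36, 29

t is letter #20 and maps to 35: an offset of 15. Letters become their 1-based position plus 15 (so a→16, b→17, …).
On pun: p=16→31, u=21→36, n=14→29.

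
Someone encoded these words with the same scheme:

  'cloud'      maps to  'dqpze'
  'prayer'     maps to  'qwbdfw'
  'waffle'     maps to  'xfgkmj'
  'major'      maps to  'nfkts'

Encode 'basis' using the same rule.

Shifts by position in cloud: pos 0: c→d (+1), pos 1: l→q (+5), pos 2: o→p (+1), pos 3: u→z (+5) — repeating every 2. The shifts repeat in a cycle of length 2: positions 0,1,… shift by +1, +5, then the pattern repeats.
Applying it to basis: b+1=c, a+5=f, s+1=t, i+5=n, s+1=t.

cftnt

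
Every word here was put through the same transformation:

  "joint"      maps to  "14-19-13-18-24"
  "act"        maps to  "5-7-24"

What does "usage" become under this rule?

25-23-5-11-9

j is letter #10 and maps to 14: an offset of 4. Letters become their 1-based position plus 4 (so a→5, b→6, …).
For usage: u=21→25, s=19→23, a=1→5, g=7→11, e=5→9.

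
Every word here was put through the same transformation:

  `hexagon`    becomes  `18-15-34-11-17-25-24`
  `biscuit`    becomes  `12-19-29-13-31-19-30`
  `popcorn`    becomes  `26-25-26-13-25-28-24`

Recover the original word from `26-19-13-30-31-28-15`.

picture

h is letter #8 and maps to 18: an offset of 10. The number is (letter's place in the alphabet, a=1) + 10.
Decoding 26-19-13-30-31-28-15: 26→(26−10)÷1=16=p, 19→(19−10)÷1=9=i, 13→(13−10)÷1=3=c, 30→(30−10)÷1=20=t, 31→(31−10)÷1=21=u, 28→(28−10)÷1=18=r, 15→(15−10)÷1=5=e.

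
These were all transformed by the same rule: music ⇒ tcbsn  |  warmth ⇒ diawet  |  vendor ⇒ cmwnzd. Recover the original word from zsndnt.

In music: m→t is +7, u→c is +8, s→b is +9, i→s is +10 — the shift increases by 1 each position. Letter i (0-indexed) is shifted by i+7, so successive shifts are 7, 8, 9, ….
Reversing it on zsndnt: z−7=s, s−8=k, n−9=e, d−10=t, n−11=c, t−12=h.

sketch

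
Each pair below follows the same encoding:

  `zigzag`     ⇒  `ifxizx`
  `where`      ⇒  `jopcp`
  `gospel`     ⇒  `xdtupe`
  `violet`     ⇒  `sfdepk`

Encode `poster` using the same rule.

z(25)→i(8) and i(8)→f(5) fit y≡17x+25 (mod 26); the inverse of 17 mod 26 is 23. Each letter's alphabet position (a=0..z=25) is mapped through 17·x+25 mod 26 — an affine cipher.
Applying it to poster: p(15)→17·15+25≡20=u; o(14)→17·14+25≡3=d; s(18)→17·18+25≡19=t; t(19)→17·19+25≡10=k; e(4)→17·4+25≡15=p; r(17)→17·17+25≡2=c (all mod 26).

udtkpc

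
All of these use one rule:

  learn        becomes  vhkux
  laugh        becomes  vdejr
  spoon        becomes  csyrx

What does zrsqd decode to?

point

A repeating key of period 2 is used — shifts +10, +3 over and over.
Undoing it on zrsqd: z−10=p, r−3=o, s−10=i, q−3=n, d−10=t.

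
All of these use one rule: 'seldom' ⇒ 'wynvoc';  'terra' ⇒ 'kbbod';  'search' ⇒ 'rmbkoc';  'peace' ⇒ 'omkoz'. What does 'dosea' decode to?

The output letters match the input read backwards, each shifted +10: seldom reversed is modles. Read the word backwards and shift each letter +10.
Undoing it on dosea: shift back: d−10=t, o−10=e, s−10=i, e−10=u, a−10=q → teiuq; then reverse → quiet.

quiet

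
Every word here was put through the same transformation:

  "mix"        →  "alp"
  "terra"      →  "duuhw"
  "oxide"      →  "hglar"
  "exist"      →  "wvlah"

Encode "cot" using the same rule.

The output letters match the input read backwards, each shifted +3: mix reversed is xim. The word is reversed, then every letter is shifted forward by 3.
For cot: reverse → toc; then shift: t+3=w, o+3=r, c+3=f.

wrf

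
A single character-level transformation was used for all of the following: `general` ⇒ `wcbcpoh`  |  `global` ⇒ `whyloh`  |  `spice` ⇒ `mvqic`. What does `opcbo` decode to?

arena

g(6)→w(22) and e(4)→c(2) fit y≡23x+14 (mod 26); the inverse of 23 mod 26 is 17. Each letter's alphabet position (a=0..z=25) is mapped through 23·x+14 mod 26 — an affine cipher.
Decoding opcbo: o(14)→17·(14−14)≡0=a; p(15)→17·(15−14)≡17=r; c(2)→17·(2−14)≡4=e; b(1)→17·(1−14)≡13=n; o(14)→17·(14−14)≡0=a (all mod 26).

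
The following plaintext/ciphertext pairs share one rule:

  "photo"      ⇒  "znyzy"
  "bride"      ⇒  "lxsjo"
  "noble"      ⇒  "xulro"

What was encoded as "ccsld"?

Shifts by position in photo: pos 0: p→z (+10), pos 1: h→n (+6), pos 2: o→y (+10), pos 3: t→z (+6) — repeating every 2. A repeating key of period 2 is used — shifts +10, +6 over and over.
Decoding ccsld: c−10=s, c−6=w, s−10=i, l−6=f, d−10=t.

swift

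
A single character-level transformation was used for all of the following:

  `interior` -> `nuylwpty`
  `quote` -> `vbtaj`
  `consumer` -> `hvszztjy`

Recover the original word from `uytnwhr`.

The shifts repeat in a cycle of length 2: positions 0,1,… shift by +5, +7, then the pattern repeats.
Reversing it on uytnwhr: u−5=p, y−7=r, t−5=o, n−7=g, w−5=r, h−7=a, r−5=m.

program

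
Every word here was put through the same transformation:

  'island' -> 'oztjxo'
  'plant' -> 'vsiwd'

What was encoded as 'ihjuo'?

In island: i→o is +6, s→z is +7, l→t is +8, a→j is +9 — the shift increases by 1 each position. The shift increases by 1 at each position, starting from +6: 6, 7, 8, ….
Reversing it on ihjuo: i−6=c, h−7=a, j−8=b, u−9=l, o−10=e.

cable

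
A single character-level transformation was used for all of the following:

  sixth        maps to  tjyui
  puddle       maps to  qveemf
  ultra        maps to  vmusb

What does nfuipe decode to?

method

Each letter is shifted forward by 1 in the alphabet (a Caesar shift of +1).
Undoing it on nfuipe: n−1=m, f−1=e, u−1=t, i−1=h, p−1=o, e−1=d.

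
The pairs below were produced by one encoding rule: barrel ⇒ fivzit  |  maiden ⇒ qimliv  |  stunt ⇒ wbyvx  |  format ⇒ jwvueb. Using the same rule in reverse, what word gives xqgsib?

The shifts repeat in a cycle of length 2: positions 0,1,… shift by +4, +8, then the pattern repeats.
Undoing it on xqgsib: x−4=t, q−8=i, g−4=c, s−8=k, i−4=e, b−8=t.

ticket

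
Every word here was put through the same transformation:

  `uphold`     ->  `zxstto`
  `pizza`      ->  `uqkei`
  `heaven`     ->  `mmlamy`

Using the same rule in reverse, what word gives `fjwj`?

Shifts by position in uphold: pos 0: u→z (+5), pos 1: p→x (+8), pos 2: h→s (+11), pos 3: o→t (+5), pos 4: l→t (+8), pos 5: d→o (+11) — repeating every 3. A repeating key of period 3 is used — shifts +5, +8, +11 over and over.
Reversing it on fjwj: f−5=a, j−8=b, w−11=l, j−5=e.

able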